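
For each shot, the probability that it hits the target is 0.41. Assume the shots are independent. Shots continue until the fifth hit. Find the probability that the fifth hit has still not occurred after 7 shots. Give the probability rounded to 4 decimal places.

Needing more than 7 shots ⇔ fewer than 5 successes in the first 7. With X ~ Binomial(7, 0.41), P(Y > 7) = P(X ≤ 4).
  k=0: C(7,0)·0.41^0·0.59^7 = 0.024887
  k=1: C(7,1)·0.41^1·0.59^6 = 0.121058
  k=2: C(7,2)·0.41^2·0.59^5 = 0.252375
  k=3: C(7,3)·0.41^3·0.59^4 = 0.292299
  k=4: C(7,4)·0.41^4·0.59^3 = 0.203123
P(X ≤ 4) = 0.893742

0.8937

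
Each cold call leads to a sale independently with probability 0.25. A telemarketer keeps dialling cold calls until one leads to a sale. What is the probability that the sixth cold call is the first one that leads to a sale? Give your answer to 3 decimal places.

0.059

Geometric (trials to first success), p = 0.25.
P(Y = 6) = (1−p)^5 · p = 0.2373 · 0.25 = 0.05933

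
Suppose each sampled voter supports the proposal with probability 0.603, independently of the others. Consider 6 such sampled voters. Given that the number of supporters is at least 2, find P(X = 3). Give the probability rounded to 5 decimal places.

0.28569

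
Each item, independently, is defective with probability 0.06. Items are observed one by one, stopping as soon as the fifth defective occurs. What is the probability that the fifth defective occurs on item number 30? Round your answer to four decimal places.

Y = trial on which the fifth success occurs; negative binomial, r=5, p=0.06.
P(Y=30) = C(29,4) · p^5 · (1−p)^25
= 23751 · 7.776e-07 · 0.21291 = 0.003932

0.0039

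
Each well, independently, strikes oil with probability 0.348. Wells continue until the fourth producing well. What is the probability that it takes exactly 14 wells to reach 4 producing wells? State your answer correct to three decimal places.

Y = trial on which the fourth success occurs; negative binomial, r=4, p=0.348.
P(Y=14) = C(13,3) · p^4 · (1−p)^10
= 286 · 0.014666 · 0.013883 = 0.05823

0.058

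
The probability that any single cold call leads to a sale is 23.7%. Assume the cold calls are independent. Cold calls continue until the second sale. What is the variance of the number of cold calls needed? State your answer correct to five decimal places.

Y = total cold calls until the second success; negative binomial with r=2, p=0.237.
Var(Y) = r(1−p)/p² = 2·0.763 / 0.237² = 27.1680108

27.16801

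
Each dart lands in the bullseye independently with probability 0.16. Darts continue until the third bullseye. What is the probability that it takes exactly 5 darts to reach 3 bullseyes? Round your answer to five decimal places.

Y = trial on which the third success occurs; negative binomial, r=3, p=0.16.
P(Y=5) = C(4,2) · p^3 · (1−p)^2
= 6 · 0.004096 · 0.7056 = 0.0173408

0.01734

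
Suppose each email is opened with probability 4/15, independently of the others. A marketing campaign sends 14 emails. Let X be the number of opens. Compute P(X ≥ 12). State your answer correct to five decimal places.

0.00001

X ~ Binomial(14, 0.266667); P(X ≥ 12) = Σ C(14,k) p^k (1−p)^(14−k) over k:
  k=12: C(14,12)·0.266667^12·0.733333^2 = 0.0000063
  k=13: C(14,13)·0.266667^13·0.733333^1 = 0.0000004
  k=14: C(14,14)·0.266667^14·0.733333^0 = 0.0000000
Total = 0.0000067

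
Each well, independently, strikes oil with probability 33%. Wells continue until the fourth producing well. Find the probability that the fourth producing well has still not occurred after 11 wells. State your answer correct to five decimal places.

Needing more than 11 wells ⇔ fewer than 4 successes in the first 11. With X ~ Binomial(11, 0.33), P(Y > 11) = P(X ≤ 3).
  k=0: C(11,0)·0.33^0·0.67^11 = 0.0122130
  k=1: C(11,1)·0.33^1·0.67^10 = 0.0661690
  k=2: C(11,2)·0.33^2·0.67^9 = 0.1629535
  k=3: C(11,3)·0.33^3·0.67^8 = 0.2407821
P(X ≤ 3) = 0.4821177

0.48212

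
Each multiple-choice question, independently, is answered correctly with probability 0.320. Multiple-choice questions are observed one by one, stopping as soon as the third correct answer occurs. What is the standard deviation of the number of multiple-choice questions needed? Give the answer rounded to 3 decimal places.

4.463

Y = total multiple-choice questions until the third success; negative binomial with r=3, p=0.32.
SD(Y) = √[r(1−p)/p²] = √(19.92188) = 4.46339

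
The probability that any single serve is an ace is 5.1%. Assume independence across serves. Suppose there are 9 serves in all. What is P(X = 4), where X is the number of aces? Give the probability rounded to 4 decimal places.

0.0007

X ~ Binomial(n=9, p=0.051).
P(X=4) = C(9,4) · p^4 · (1−p)^5
= 126 · 6.7652e-06 · 0.76972 = 0.000656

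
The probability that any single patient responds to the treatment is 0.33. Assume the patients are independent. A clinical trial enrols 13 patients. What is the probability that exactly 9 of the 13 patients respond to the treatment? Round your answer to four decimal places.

X ~ Binomial(n=13, p=0.33).
P(X=9) = C(13,9) · p^9 · (1−p)^4
= 715 · 4.6411e-05 · 0.20151 = 0.006687

0.0067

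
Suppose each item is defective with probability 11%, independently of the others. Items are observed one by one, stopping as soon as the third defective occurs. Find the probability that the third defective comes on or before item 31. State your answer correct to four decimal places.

0.6780

Finishing within 31 items ⇔ at least 3 successes in the first 31. With X ~ Binomial(31, 0.11), P(Y ≤ 31) = 1 − P(X ≤ 2).
  k=0: C(31,0)·0.11^0·0.89^31 = 0.026983
  k=1: C(31,1)·0.11^1·0.89^30 = 0.103384
  k=2: C(31,2)·0.11^2·0.89^29 = 0.191668
1 − 0.322035 = 0.677965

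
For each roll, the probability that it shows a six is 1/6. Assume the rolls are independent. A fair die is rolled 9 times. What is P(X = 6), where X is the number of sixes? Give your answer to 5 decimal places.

0.00104

X ~ Binomial(n=9, p=0.166667).
P(X=6) = C(9,6) · p^6 · (1−p)^3
= 84 · 2.1433e-05 · 0.5787 = 0.0010419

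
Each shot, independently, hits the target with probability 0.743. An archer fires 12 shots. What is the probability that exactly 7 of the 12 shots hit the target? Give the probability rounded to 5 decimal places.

X ~ Binomial(n=12, p=0.743).
P(X=7) = C(12,7) · p^7 · (1−p)^5
= 792 · 0.125 · 0.0011212 = 0.1109973

0.11100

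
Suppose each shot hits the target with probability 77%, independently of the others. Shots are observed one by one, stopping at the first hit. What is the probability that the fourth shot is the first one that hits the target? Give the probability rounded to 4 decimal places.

0.0094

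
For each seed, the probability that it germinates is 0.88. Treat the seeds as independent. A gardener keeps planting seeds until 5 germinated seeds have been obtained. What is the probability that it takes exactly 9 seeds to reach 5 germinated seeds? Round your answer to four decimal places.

0.0077

Y = trial on which the fifth success occurs; negative binomial, r=5, p=0.88.
P(Y=9) = C(8,4) · p^5 · (1−p)^4
= 70 · 0.52773 · 0.00020736 = 0.007660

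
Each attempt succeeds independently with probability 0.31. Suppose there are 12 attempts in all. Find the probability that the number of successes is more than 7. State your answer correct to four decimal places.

X ~ Binomial(12, 0.31); P(X ≥ 8) = Σ C(12,k) p^k (1−p)^(12−k) over k:
  k=8: C(12,8)·0.31^8·0.69^4 = 0.009570
  k=9: C(12,9)·0.31^9·0.69^3 = 0.001911
  k=10: C(12,10)·0.31^10·0.69^2 = 0.000258
  k=11: C(12,11)·0.31^11·0.69^1 = 0.000021
  k=12: C(12,12)·0.31^12·0.69^0 = 0.000001
Total = 0.011760

0.0118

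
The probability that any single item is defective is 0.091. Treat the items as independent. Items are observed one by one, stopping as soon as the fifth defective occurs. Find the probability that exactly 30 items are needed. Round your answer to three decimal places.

Y = trial on which the fifth success occurs; negative binomial, r=5, p=0.091.
P(Y=30) = C(29,4) · p^5 · (1−p)^25
= 23751 · 6.2403e-06 · 0.092066 = 0.01365

0.014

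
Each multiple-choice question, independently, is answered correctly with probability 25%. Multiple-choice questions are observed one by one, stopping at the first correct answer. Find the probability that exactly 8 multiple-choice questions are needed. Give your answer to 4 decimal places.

0.0334

Geometric (trials to first success), p = 0.25.
P(Y = 8) = (1−p)^7 · p = 0.13348 · 0.25 = 0.033371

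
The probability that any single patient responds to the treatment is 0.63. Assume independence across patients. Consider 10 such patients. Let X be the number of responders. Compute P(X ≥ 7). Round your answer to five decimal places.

X ~ Binomial(10, 0.63); P(X ≥ 7) = Σ C(10,k) p^k (1−p)^(10−k) over k:
  k=7: C(10,7)·0.63^7·0.37^3 = 0.2394254
  k=8: C(10,8)·0.63^8·0.37^2 = 0.1528764
  k=9: C(10,9)·0.63^9·0.37^1 = 0.0578451
  k=10: C(10,10)·0.63^10·0.37^0 = 0.0098493
Total = 0.4599962

0.46000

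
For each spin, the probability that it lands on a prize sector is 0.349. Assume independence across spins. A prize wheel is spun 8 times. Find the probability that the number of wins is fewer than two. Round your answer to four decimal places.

X ~ Binomial(8, 0.349); P(X ≤ 1) = Σ C(8,k) p^k (1−p)^(8−k) over k:
  k=0: C(8,0)·0.349^0·0.651^8 = 0.032259
  k=1: C(8,1)·0.349^1·0.651^7 = 0.138351
Total = 0.170610

0.1706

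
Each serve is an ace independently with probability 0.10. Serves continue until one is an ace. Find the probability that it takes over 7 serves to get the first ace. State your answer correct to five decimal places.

0.47830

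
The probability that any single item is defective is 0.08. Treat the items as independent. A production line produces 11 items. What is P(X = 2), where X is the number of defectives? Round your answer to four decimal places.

0.1662

X ~ Binomial(n=11, p=0.08).
P(X=2) = C(11,2) · p^2 · (1−p)^9
= 55 · 0.0064 · 0.47216 = 0.166201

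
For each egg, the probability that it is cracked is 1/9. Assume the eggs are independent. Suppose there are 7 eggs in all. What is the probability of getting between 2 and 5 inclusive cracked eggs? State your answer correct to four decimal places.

0.1779

X ~ Binomial(7, 0.111111); P(2 ≤ X ≤ 5) = Σ C(7,k) p^k (1−p)^(7−k) over k:
  k=2: C(7,2)·0.111111^2·0.888889^5 = 0.143870
  k=3: C(7,3)·0.111111^3·0.888889^4 = 0.029973
  k=4: C(7,4)·0.111111^4·0.888889^3 = 0.003747
  k=5: C(7,5)·0.111111^5·0.888889^2 = 0.000281
Total = 0.177871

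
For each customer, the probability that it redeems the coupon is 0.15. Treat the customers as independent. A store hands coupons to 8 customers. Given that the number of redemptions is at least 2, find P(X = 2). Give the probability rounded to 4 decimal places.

0.6931

X ~ Binomial(8, 0.15). Want P(X=2 | X≥2) = P(X=2) / P(X≥2).
P(X=2) = C(8,2)·0.15^2·0.85^6 = 0.237604
P(X≥2) = 1 − 0.272491 − 0.384693 = 0.342817
Ratio = 0.237604 / 0.342817 = 0.693093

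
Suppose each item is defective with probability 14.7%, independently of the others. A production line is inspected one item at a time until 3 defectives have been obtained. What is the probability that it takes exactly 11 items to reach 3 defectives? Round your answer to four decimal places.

Y = trial on which the third success occurs; negative binomial, r=3, p=0.147.
P(Y=11) = C(10,2) · p^3 · (1−p)^8
= 45 · 0.0031765 · 0.28028 = 0.040064

0.0401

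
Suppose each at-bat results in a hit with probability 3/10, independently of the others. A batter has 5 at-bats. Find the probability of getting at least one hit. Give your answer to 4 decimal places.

0.8319

P(at least one) = 1 − P(none) = 1 − (1 − 0.30)^5
= 1 − 0.168070 = 0.831930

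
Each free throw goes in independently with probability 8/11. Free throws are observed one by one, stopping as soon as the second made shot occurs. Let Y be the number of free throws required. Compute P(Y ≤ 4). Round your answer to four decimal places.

0.9355

Finishing within 4 free throws ⇔ at least 2 successes in the first 4. With X ~ Binomial(4, 0.727273), P(Y ≤ 4) = 1 − P(X ≤ 1).
  k=0: C(4,0)·0.727273^0·0.272727^4 = 0.005532
  k=1: C(4,1)·0.727273^1·0.272727^3 = 0.059012
1 − 0.064545 = 0.935455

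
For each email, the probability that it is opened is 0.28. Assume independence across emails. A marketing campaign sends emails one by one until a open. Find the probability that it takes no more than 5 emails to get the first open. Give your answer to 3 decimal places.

0.807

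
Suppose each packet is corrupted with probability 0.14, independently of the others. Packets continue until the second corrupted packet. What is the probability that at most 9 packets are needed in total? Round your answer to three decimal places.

Finishing within 9 packets ⇔ at least 2 successes in the first 9. With X ~ Binomial(9, 0.14), P(Y ≤ 9) = 1 − P(X ≤ 1).
  k=0: C(9,0)·0.14^0·0.86^9 = 0.25733
  k=1: C(9,1)·0.14^1·0.86^8 = 0.37701
1 − 0.63434 = 0.36566

0.366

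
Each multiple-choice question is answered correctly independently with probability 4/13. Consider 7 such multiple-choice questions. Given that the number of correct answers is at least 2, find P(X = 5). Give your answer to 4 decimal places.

X ~ Binomial(7, 0.307692). Want P(X=5 | X≥2) = P(X=5) / P(X≥2).
P(X=5) = C(7,5)·0.307692^5·0.692308^2 = 0.027759
P(X≥2) = 1 − 0.076224 − 0.237143 = 0.686633
Ratio = 0.027759 / 0.686633 = 0.040427

0.0404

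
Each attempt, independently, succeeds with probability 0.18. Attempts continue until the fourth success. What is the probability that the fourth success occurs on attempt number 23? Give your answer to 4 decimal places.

0.0372

Y = trial on which the fourth success occurs; negative binomial, r=4, p=0.18.
P(Y=23) = C(22,3) · p^4 · (1−p)^19
= 1540 · 0.0010498 · 0.023039 = 0.037246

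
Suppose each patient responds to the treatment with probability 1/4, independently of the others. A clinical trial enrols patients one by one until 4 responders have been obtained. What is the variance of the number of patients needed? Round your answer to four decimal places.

48.0000

Y = total patients until the fourth success; negative binomial with r=4, p=0.25.
Var(Y) = r(1−p)/p² = 4·0.75 / 0.25² = 48.000000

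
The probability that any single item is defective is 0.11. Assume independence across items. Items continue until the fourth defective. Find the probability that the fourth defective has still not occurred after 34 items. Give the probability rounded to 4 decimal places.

0.4769

Needing more than 34 items ⇔ fewer than 4 successes in the first 34. With X ~ Binomial(34, 0.11), P(Y > 34) = P(X ≤ 3).
  k=0: C(34,0)·0.11^0·0.89^34 = 0.019022
  k=1: C(34,1)·0.11^1·0.89^33 = 0.079936
  k=2: C(34,2)·0.11^2·0.89^32 = 0.163015
  k=3: C(34,3)·0.11^3·0.89^31 = 0.214912
P(X ≤ 3) = 0.476885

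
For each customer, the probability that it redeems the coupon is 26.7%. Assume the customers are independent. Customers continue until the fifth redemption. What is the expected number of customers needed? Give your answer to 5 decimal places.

18.72659

Y = total customers until the fifth success; negative binomial with r=5, p=0.267.
E[Y] = r / p = 5 / 0.267 = 18.7265918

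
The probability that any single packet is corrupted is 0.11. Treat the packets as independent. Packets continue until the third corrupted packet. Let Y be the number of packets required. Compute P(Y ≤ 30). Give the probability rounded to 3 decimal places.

0.656

Finishing within 30 packets ⇔ at least 3 successes in the first 30. With X ~ Binomial(30, 0.11), P(Y ≤ 30) = 1 − P(X ≤ 2).
  k=0: C(30,0)·0.11^0·0.89^30 = 0.03032
  k=1: C(30,1)·0.11^1·0.89^29 = 0.11241
  k=2: C(30,2)·0.11^2·0.89^28 = 0.20146
1 − 0.34420 = 0.65580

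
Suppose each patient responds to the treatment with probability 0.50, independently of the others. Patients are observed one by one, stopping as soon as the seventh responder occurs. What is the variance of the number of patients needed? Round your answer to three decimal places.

Y = total patients until the seventh success; negative binomial with r=7, p=0.50.
Var(Y) = r(1−p)/p² = 7·0.50 / 0.50² = 14.00000

14.000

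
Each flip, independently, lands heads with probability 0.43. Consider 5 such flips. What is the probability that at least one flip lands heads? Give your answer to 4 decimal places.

P(at least one) = 1 − P(none) = 1 − (1 − 0.43)^5
= 1 − 0.060169 = 0.939831

0.9398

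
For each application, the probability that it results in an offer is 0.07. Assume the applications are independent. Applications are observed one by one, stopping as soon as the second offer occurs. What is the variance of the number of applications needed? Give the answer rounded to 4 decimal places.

379.5918

Y = total applications until the second success; negative binomial with r=2, p=0.07.
Var(Y) = r(1−p)/p² = 2·0.93 / 0.07² = 379.591837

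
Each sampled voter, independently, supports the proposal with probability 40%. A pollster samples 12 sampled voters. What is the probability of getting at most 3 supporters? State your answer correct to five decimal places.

X ~ Binomial(12, 0.40); P(X ≤ 3) = Σ C(12,k) p^k (1−p)^(12−k) over k:
  k=0: C(12,0)·0.40^0·0.60^12 = 0.0021768
  k=1: C(12,1)·0.40^1·0.60^11 = 0.0174143
  k=2: C(12,2)·0.40^2·0.60^10 = 0.0638523
  k=3: C(12,3)·0.40^3·0.60^9 = 0.1418940
Total = 0.2253373

0.22534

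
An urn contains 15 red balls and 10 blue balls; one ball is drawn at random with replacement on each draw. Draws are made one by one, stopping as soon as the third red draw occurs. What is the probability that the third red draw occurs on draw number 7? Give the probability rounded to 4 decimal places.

0.0829

Y = trial on which the third success occurs; negative binomial, r=3, p=0.60.
P(Y=7) = C(6,2) · p^3 · (1−p)^4
= 15 · 0.216 · 0.0256 = 0.082944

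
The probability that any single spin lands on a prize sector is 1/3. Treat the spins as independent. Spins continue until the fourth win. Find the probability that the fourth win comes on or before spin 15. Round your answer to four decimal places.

0.7908

Finishing within 15 spins ⇔ at least 4 successes in the first 15. With X ~ Binomial(15, 0.333333), P(Y ≤ 15) = 1 − P(X ≤ 3).
  k=0: C(15,0)·0.333333^0·0.666667^15 = 0.002284
  k=1: C(15,1)·0.333333^1·0.666667^14 = 0.017127
  k=2: C(15,2)·0.333333^2·0.666667^13 = 0.059946
  k=3: C(15,3)·0.333333^3·0.666667^12 = 0.129883
1 − 0.209240 = 0.790760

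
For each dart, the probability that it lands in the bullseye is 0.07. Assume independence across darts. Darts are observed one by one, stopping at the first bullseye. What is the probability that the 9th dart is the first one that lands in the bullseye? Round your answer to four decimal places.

0.0392

Geometric (trials to first success), p = 0.07.
P(Y = 9) = (1−p)^8 · p = 0.55958 · 0.07 = 0.039171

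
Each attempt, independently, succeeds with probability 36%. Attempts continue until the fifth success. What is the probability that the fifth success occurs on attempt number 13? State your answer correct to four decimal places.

0.0842

Y = trial on which the fifth success occurs; negative binomial, r=5, p=0.36.
P(Y=13) = C(12,4) · p^5 · (1−p)^8
= 495 · 0.0060466 · 0.028147 = 0.084248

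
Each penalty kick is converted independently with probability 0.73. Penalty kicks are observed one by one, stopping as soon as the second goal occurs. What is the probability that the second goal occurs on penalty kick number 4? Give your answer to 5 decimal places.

0.11655

Y = trial on which the second success occurs; negative binomial, r=2, p=0.73.
P(Y=4) = C(3,1) · p^2 · (1−p)^2
= 3 · 0.5329 · 0.0729 = 0.1165452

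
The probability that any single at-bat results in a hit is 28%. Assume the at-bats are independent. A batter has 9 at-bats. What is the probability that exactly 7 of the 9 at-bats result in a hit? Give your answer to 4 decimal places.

0.0025

X ~ Binomial(n=9, p=0.28).
P(X=7) = C(9,7) · p^7 · (1−p)^2
= 36 · 0.00013493 · 0.5184 = 0.002518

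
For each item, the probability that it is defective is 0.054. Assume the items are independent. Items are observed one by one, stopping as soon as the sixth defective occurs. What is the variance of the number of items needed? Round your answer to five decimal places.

1946.50206

Y = total items until the sixth success; negative binomial with r=6, p=0.054.
Var(Y) = r(1−p)/p² = 6·0.946 / 0.054² = 1946.5020576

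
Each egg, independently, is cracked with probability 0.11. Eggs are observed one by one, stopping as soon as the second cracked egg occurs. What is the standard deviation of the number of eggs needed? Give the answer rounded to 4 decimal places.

Y = total eggs until the second success; negative binomial with r=2, p=0.11.
SD(Y) = √[r(1−p)/p²] = √(147.107438) = 12.128786

12.1288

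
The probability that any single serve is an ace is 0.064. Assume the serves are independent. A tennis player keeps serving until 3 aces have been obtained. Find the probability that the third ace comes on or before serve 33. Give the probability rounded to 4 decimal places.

0.3545

Finishing within 33 serves ⇔ at least 3 successes in the first 33. With X ~ Binomial(33, 0.064), P(Y ≤ 33) = 1 − P(X ≤ 2).
  k=0: C(33,0)·0.064^0·0.936^33 = 0.112746
  k=1: C(33,1)·0.064^1·0.936^32 = 0.254402
  k=2: C(33,2)·0.064^2·0.936^31 = 0.278320
1 − 0.645469 = 0.354531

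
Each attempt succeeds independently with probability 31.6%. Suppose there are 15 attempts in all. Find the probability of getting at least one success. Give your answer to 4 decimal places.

P(at least one) = 1 − P(none) = 1 − (1 − 0.316)^15
= 1 − 0.003356 = 0.996644

0.9966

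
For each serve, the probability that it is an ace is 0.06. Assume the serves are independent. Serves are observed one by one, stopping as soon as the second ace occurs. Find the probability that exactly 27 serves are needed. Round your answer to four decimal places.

Y = trial on which the second success occurs; negative binomial, r=2, p=0.06.
P(Y=27) = C(26,1) · p^2 · (1−p)^25
= 26 · 0.0036 · 0.21291 = 0.019928

0.0199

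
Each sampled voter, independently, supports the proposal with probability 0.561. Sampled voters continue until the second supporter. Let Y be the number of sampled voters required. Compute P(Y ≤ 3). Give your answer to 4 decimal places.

0.5910

Finishing within 3 sampled voters ⇔ at least 2 successes in the first 3. With X ~ Binomial(3, 0.561), P(Y ≤ 3) = 1 − P(X ≤ 1).
  k=0: C(3,0)·0.561^0·0.439^3 = 0.084605
  k=1: C(3,1)·0.561^1·0.439^2 = 0.324349
1 − 0.408954 = 0.591046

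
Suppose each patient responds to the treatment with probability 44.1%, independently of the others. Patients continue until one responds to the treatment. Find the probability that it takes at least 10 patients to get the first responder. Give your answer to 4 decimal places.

Y = number of patients to the first success; geometric, p = 0.441.
P(Y > 9) = P(first 9 all fail) = (1−p)^9 = 0.005330

0.0053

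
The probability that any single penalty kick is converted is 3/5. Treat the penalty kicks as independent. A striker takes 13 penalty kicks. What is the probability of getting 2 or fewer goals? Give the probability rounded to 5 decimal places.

0.00132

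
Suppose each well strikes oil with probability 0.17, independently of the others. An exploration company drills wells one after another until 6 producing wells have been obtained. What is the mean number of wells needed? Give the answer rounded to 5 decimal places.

35.29412

Y = total wells until the sixth success; negative binomial with r=6, p=0.17.
E[Y] = r / p = 6 / 0.17 = 35.2941176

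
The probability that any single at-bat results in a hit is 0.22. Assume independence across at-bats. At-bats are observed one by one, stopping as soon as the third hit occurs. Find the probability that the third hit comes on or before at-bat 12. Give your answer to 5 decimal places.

Finishing within 12 at-bats ⇔ at least 3 successes in the first 12. With X ~ Binomial(12, 0.22), P(Y ≤ 12) = 1 − P(X ≤ 2).
  k=0: C(12,0)·0.22^0·0.78^12 = 0.0507149
  k=1: C(12,1)·0.22^1·0.78^11 = 0.1716503
  k=2: C(12,2)·0.22^2·0.78^10 = 0.2662780
1 − 0.4886432 = 0.5113568

0.51136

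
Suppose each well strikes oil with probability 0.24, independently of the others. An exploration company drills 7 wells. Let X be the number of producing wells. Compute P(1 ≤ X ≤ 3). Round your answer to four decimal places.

0.7919

X ~ Binomial(7, 0.24); P(1 ≤ X ≤ 3) = Σ C(7,k) p^k (1−p)^(7−k) over k:
  k=1: C(7,1)·0.24^1·0.76^6 = 0.323736
  k=2: C(7,2)·0.24^2·0.76^5 = 0.306697
  k=3: C(7,3)·0.24^3·0.76^4 = 0.161420
Total = 0.791853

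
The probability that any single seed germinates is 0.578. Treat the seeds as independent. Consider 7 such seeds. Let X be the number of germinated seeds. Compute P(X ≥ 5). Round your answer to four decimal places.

0.3730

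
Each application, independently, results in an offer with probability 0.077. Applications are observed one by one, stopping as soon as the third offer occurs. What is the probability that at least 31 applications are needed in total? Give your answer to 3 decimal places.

Needing more than 30 applications ⇔ fewer than 3 successes in the first 30. With X ~ Binomial(30, 0.077), P(Y > 30) = P(X ≤ 2).
  k=0: C(30,0)·0.077^0·0.923^30 = 0.09038
  k=1: C(30,1)·0.077^1·0.923^29 = 0.22618
  k=2: C(30,2)·0.077^2·0.923^28 = 0.27360
P(X ≤ 2) = 0.59016

0.590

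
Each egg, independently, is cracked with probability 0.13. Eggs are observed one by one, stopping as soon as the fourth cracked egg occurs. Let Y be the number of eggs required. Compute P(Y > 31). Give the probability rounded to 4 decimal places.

0.4136

Needing more than 31 eggs ⇔ fewer than 4 successes in the first 31. With X ~ Binomial(31, 0.13), P(Y > 31) = P(X ≤ 3).
  k=0: C(31,0)·0.13^0·0.87^31 = 0.013338
  k=1: C(31,1)·0.13^1·0.87^30 = 0.061785
  k=2: C(31,2)·0.13^2·0.87^29 = 0.138483
  k=3: C(31,3)·0.13^3·0.87^28 = 0.200032
P(X ≤ 3) = 0.413638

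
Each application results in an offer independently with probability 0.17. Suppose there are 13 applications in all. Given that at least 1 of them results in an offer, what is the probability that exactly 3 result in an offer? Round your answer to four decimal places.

X ~ Binomial(13, 0.17). Want P(X=3 | X≥1) = P(X=3) / P(X≥1).
P(X=3) = C(13,3)·0.17^3·0.83^10 = 0.218019
P(X≥1) = 1 − 0.088719 = 0.911281
Ratio = 0.218019 / 0.911281 = 0.239244

0.2392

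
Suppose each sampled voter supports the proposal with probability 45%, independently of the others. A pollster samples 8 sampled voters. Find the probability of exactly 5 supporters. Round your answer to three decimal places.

0.172

X ~ Binomial(n=8, p=0.45).
P(X=5) = C(8,5) · p^5 · (1−p)^3
= 56 · 0.018453 · 0.16637 = 0.17192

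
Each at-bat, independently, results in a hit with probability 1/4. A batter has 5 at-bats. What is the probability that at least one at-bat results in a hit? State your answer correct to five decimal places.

0.76270

P(at least one) = 1 − P(none) = 1 − (1 − 0.25)^5
= 1 − 0.2373047 = 0.7626953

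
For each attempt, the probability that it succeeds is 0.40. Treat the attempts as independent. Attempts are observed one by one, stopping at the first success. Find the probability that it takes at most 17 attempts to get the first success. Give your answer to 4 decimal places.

Y = number of attempts to the first success; geometric, p = 0.40.
P(Y ≤ 17) = 1 − (1−p)^17 = 1 − 0.000169 = 0.999831

0.9998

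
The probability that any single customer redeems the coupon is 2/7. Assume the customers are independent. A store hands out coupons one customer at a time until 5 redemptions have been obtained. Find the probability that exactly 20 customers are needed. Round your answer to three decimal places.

0.047

Y = trial on which the fifth success occurs; negative binomial, r=5, p=0.285714.
P(Y=20) = C(19,4) · p^5 · (1−p)^15
= 3876 · 0.001904 · 0.0064281 = 0.04744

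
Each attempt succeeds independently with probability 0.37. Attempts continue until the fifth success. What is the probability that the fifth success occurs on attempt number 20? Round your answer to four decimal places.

0.0263

Y = trial on which the fifth success occurs; negative binomial, r=5, p=0.37.
P(Y=20) = C(19,4) · p^5 · (1−p)^15
= 3876 · 0.0069344 · 0.00097748 = 0.026272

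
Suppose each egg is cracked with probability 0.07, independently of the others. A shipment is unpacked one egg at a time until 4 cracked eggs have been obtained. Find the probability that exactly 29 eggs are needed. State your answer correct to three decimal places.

0.013

Y = trial on which the fourth success occurs; negative binomial, r=4, p=0.07.
P(Y=29) = C(28,3) · p^4 · (1−p)^25
= 3276 · 2.401e-05 · 0.16296 = 0.01282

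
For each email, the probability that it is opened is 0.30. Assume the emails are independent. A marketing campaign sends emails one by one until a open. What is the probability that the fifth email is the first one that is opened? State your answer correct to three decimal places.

0.072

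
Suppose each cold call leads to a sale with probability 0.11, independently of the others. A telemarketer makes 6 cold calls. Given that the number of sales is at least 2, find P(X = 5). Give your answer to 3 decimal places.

X ~ Binomial(6, 0.11). Want P(X=5 | X≥2) = P(X=5) / P(X≥2).
P(X=5) = C(6,5)·0.11^5·0.89^1 = 0.00009
P(X≥2) = 1 − 0.49698 − 0.36855 = 0.13447
Ratio = 0.00009 / 0.13447 = 0.00064

0.001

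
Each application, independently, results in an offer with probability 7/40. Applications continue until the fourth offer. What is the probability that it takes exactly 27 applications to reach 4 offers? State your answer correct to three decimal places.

0.029

Y = trial on which the fourth success occurs; negative binomial, r=4, p=0.175.
P(Y=27) = C(26,3) · p^4 · (1−p)^23
= 2600 · 0.00093789 · 0.01198 = 0.02921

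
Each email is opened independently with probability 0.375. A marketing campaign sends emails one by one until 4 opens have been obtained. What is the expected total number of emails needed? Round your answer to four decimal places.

10.6667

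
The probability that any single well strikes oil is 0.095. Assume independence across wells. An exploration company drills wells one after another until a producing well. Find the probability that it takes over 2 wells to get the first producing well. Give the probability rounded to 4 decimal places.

Y = number of wells to the first success; geometric, p = 0.095.
P(Y > 2) = P(first 2 all fail) = (1−p)^2 = 0.819025

0.8190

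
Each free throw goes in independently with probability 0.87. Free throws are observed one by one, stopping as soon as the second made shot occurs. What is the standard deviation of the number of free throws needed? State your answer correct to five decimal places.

0.58609

Y = total free throws until the second success; negative binomial with r=2, p=0.87.
SD(Y) = √[r(1−p)/p²] = √(0.3435064) = 0.5860942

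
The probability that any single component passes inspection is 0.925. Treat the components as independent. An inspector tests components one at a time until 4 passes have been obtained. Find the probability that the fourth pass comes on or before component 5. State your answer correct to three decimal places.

0.952

Finishing within 5 components ⇔ at least 4 successes in the first 5. With X ~ Binomial(5, 0.925), P(Y ≤ 5) = 1 − P(X ≤ 3).
  k=0: C(5,0)·0.925^0·0.075^5 = 0.00000
  k=1: C(5,1)·0.925^1·0.075^4 = 0.00015
  k=2: C(5,2)·0.925^2·0.075^3 = 0.00361
  k=3: C(5,3)·0.925^3·0.075^2 = 0.04452
1 − 0.04828 = 0.95172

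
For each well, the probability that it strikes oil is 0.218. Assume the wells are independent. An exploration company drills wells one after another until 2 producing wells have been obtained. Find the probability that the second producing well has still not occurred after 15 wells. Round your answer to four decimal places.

Needing more than 15 wells ⇔ fewer than 2 successes in the first 15. With X ~ Binomial(15, 0.218), P(Y > 15) = P(X ≤ 1).
  k=0: C(15,0)·0.218^0·0.782^15 = 0.025009
  k=1: C(15,1)·0.218^1·0.782^14 = 0.104578
P(X ≤ 1) = 0.129588

0.1296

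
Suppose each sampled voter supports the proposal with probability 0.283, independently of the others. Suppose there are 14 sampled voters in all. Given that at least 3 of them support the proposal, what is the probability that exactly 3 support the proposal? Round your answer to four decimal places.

0.2643

X ~ Binomial(14, 0.283). Want P(X=3 | X≥3) = P(X=3) / P(X≥3).
P(X=3) = C(14,3)·0.283^3·0.717^11 = 0.212408
P(X≥3) = 1 − 0.009490 − 0.052440 − 0.134538 = 0.803532
Ratio = 0.212408 / 0.803532 = 0.264343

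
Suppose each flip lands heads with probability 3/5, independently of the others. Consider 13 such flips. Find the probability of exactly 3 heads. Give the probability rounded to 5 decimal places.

X ~ Binomial(n=13, p=0.60).
P(X=3) = C(13,3) · p^3 · (1−p)^10
= 286 · 0.216 · 0.00010486 = 0.0064777

0.00648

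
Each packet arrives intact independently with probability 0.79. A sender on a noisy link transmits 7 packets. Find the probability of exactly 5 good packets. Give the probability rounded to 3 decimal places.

0.285

X ~ Binomial(n=7, p=0.79).
P(X=5) = C(7,5) · p^5 · (1−p)^2
= 21 · 0.30771 · 0.0441 = 0.28497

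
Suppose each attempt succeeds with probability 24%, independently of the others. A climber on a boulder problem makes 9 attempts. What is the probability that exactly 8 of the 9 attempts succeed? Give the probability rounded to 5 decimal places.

X ~ Binomial(n=9, p=0.24).
P(X=8) = C(9,8) · p^8 · (1−p)^1
= 9 · 1.1008e-05 · 0.76 = 0.0000753

0.00008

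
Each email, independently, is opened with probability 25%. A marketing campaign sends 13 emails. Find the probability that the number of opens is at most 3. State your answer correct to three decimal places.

X ~ Binomial(13, 0.25); P(X ≤ 3) = Σ C(13,k) p^k (1−p)^(13−k) over k:
  k=0: C(13,0)·0.25^0·0.75^13 = 0.02376
  k=1: C(13,1)·0.25^1·0.75^12 = 0.10295
  k=2: C(13,2)·0.25^2·0.75^11 = 0.20590
  k=3: C(13,3)·0.25^3·0.75^10 = 0.25165
Total = 0.58425

0.584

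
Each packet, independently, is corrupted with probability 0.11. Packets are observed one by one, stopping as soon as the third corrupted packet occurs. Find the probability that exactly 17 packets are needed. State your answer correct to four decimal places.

Y = trial on which the third success occurs; negative binomial, r=3, p=0.11.
P(Y=17) = C(16,2) · p^3 · (1−p)^14
= 120 · 0.001331 · 0.19564 = 0.031248

0.0312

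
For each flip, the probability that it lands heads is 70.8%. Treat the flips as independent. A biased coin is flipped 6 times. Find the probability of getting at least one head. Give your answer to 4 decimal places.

P(at least one) = 1 − P(none) = 1 − (1 − 0.708)^6
= 1 − 0.000620 = 0.999380

0.9994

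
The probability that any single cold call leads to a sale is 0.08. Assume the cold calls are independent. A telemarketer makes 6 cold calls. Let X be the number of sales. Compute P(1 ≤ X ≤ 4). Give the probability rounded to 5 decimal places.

X ~ Binomial(6, 0.08); P(1 ≤ X ≤ 4) = Σ C(6,k) p^k (1−p)^(6−k) over k:
  k=1: C(6,1)·0.08^1·0.92^5 = 0.3163591
  k=2: C(6,2)·0.08^2·0.92^4 = 0.0687737
  k=3: C(6,3)·0.08^3·0.92^3 = 0.0079738
  k=4: C(6,4)·0.08^4·0.92^2 = 0.0005200
Total = 0.3936266

0.39363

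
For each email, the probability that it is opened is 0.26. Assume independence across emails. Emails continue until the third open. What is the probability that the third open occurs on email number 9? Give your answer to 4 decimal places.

Y = trial on which the third success occurs; negative binomial, r=3, p=0.26.
P(Y=9) = C(8,2) · p^3 · (1−p)^6
= 28 · 0.017576 · 0.16421 = 0.080811

0.0808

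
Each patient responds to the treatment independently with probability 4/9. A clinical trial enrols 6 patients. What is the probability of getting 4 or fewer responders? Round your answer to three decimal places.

0.934

X ~ Binomial(6, 0.444444); P(X ≤ 4) = Σ C(6,k) p^k (1−p)^(6−k) over k:
  k=0: C(6,0)·0.444444^0·0.555556^6 = 0.02940
  k=1: C(6,1)·0.444444^1·0.555556^5 = 0.14113
  k=2: C(6,2)·0.444444^2·0.555556^4 = 0.28225
  k=3: C(6,3)·0.444444^3·0.555556^3 = 0.30107
  k=4: C(6,4)·0.444444^4·0.555556^2 = 0.18064
Total = 0.93449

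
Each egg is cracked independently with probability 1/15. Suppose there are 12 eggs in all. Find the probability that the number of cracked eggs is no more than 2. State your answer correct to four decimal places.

X ~ Binomial(12, 0.066667); P(X ≤ 2) = Σ C(12,k) p^k (1−p)^(12−k) over k:
  k=0: C(12,0)·0.066667^0·0.933333^12 = 0.436960
  k=1: C(12,1)·0.066667^1·0.933333^11 = 0.374537
  k=2: C(12,2)·0.066667^2·0.933333^10 = 0.147139
Total = 0.958636

0.9586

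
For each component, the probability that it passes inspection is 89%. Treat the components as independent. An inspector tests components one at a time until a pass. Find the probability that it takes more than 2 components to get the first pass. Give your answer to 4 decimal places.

0.0121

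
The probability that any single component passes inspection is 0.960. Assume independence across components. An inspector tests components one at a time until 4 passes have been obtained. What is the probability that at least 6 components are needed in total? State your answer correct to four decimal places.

Needing more than 5 components ⇔ fewer than 4 successes in the first 5. With X ~ Binomial(5, 0.96), P(Y > 5) = P(X ≤ 3).
  k=0: C(5,0)·0.96^0·0.04^5 = 0.000000
  k=1: C(5,1)·0.96^1·0.04^4 = 0.000012
  k=2: C(5,2)·0.96^2·0.04^3 = 0.000590
  k=3: C(5,3)·0.96^3·0.04^2 = 0.014156
P(X ≤ 3) = 0.014758

0.0148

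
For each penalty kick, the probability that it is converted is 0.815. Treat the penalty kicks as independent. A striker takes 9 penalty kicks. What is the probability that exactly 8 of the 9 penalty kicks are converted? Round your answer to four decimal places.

0.3241

X ~ Binomial(n=9, p=0.815).
P(X=8) = C(9,8) · p^8 · (1−p)^1
= 9 · 0.19465 · 0.185 = 0.324097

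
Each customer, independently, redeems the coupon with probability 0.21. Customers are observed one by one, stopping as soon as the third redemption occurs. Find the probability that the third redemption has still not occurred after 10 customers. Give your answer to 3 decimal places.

0.647

Needing more than 10 customers ⇔ fewer than 3 successes in the first 10. With X ~ Binomial(10, 0.21), P(Y > 10) = P(X ≤ 2).
  k=0: C(10,0)·0.21^0·0.79^10 = 0.09468
  k=1: C(10,1)·0.21^1·0.79^9 = 0.25169
  k=2: C(10,2)·0.21^2·0.79^8 = 0.30107
P(X ≤ 2) = 0.64744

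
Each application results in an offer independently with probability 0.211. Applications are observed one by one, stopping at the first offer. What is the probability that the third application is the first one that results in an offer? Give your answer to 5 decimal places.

Geometric (trials to first success), p = 0.211.
P(Y = 3) = (1−p)^2 · p = 0.62252 · 0.211 = 0.1313519

0.13135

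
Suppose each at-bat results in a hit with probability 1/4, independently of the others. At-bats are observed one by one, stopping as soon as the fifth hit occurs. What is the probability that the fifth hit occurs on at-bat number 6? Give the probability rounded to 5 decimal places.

Y = trial on which the fifth success occurs; negative binomial, r=5, p=0.25.
P(Y=6) = C(5,4) · p^5 · (1−p)^1
= 5 · 0.00097656 · 0.75 = 0.0036621

0.00366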